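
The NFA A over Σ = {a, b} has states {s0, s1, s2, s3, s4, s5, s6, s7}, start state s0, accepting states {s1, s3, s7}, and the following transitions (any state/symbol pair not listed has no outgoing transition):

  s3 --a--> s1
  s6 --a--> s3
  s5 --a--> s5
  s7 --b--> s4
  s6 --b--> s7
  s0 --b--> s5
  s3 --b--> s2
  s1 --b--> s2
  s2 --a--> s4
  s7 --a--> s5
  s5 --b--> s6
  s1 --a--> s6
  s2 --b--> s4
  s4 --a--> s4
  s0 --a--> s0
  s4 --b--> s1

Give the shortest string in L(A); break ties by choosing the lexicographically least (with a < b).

A breadth-first search from s0 reaches an accepting state first via the path s0 → s5 → s6 → s3 on input bba.
No string of length < 3 is accepted (BFS exhausts all shorter strings without reaching an accepting state), and bba is the lexicographically least accepting string of length 3.

bba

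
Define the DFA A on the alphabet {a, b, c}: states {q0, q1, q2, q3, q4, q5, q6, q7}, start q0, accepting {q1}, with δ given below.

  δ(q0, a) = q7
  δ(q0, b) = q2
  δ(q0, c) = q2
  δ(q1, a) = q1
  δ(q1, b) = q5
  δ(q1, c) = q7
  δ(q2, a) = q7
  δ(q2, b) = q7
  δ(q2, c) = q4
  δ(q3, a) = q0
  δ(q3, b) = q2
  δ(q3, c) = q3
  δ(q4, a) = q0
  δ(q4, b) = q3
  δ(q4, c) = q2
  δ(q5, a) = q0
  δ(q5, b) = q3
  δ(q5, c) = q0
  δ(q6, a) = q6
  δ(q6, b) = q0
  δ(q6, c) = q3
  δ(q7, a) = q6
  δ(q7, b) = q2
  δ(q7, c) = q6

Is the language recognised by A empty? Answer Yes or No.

Yes

The states reachable from the start state are {q0, q2, q3, q4, q6, q7}.
None of the accepting states {q1} is reachable, so no string is accepted and L(A) = ∅.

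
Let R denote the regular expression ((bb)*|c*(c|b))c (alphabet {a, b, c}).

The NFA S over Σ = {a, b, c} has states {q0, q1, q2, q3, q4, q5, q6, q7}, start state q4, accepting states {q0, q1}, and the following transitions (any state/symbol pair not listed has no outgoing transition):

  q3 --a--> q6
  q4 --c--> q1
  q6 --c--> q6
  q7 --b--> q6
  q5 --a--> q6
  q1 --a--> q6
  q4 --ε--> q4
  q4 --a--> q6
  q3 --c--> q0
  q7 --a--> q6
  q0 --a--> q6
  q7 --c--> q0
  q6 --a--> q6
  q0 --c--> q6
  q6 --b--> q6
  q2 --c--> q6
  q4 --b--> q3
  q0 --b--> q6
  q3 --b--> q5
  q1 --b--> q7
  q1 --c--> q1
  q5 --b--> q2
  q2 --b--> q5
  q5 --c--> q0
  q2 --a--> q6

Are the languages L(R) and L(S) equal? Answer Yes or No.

Yes

Converting the expression R to a DFA (subset construction, then merging equivalent states) gives the minimal DFA with states {r0, r1, r2, r3, r4, r5, r6, r7}, start state r0, accepting states {r3, r5} and transitions r0: a→r1, b→r2, c→r3; r1: a→r1, b→r1, c→r1; r2: a→r1, b→r4, c→r5; r3: a→r1, b→r6, c→r3; r4: a→r1, b→r7, c→r5; r5: a→r1, b→r1, c→r1; r6: a→r1, b→r1, c→r5; r7: a→r1, b→r4, c→r1.
Exploring the product automaton R × S from the start pair (r0, q4), following both machines on each input symbol, reaches 8 state pairs: (r0, q4), (r1, q6), (r2, q3), (r3, q1), (r4, q5), (r5, q0), (r6, q7), (r7, q2).
R accepts in {r3, r5} and S accepts in {q0, q1}. In every reachable pair the two components are either both accepting — (r3, q1), (r5, q0) — or both non-accepting, so no string is accepted by exactly one of the machines: L(R) \ L(S) and L(S) \ L(R) are both empty.
Hence every string is accepted by R iff it is accepted by S, and the two languages coincide.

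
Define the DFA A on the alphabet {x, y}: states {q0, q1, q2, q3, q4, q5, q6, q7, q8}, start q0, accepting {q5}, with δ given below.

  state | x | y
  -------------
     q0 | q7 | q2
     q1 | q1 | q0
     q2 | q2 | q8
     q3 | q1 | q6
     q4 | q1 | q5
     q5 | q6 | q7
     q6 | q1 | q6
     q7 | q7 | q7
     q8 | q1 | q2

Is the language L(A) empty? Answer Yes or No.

Yes

The states reachable from the start state are {q0, q1, q2, q7, q8}.
None of the accepting states {q5} is reachable, so no string is accepted and L(A) = ∅.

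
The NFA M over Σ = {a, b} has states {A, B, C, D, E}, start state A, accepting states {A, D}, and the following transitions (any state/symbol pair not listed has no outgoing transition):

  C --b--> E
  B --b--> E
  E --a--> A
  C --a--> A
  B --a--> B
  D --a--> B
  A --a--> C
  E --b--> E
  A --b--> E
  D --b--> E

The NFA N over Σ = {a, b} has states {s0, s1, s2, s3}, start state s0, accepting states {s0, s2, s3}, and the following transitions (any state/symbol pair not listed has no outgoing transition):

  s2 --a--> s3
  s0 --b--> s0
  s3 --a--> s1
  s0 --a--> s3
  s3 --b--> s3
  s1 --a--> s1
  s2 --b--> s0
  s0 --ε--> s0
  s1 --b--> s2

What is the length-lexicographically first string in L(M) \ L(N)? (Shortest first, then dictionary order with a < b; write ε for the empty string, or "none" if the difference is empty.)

aa

The string aa is accepted by M but not by N.
No shorter string lies in the difference, and aa is the lexicographically first length-2 string in L(M) \ L(N).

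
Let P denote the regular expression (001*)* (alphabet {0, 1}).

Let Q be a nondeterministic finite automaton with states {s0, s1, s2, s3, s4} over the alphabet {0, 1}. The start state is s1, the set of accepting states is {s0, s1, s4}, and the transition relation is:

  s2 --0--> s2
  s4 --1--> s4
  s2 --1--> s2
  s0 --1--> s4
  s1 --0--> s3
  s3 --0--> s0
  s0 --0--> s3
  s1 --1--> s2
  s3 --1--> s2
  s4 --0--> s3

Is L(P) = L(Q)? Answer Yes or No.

Converting the expression P to a DFA (subset construction, then merging equivalent states) gives the minimal DFA with states {p0, p1, p2, p3}, start state p0, accepting states {p0, p3} and transitions p0: 0→p1, 1→p2; p1: 0→p3, 1→p2; p2: 0→p2, 1→p2; p3: 0→p1, 1→p3.
Exploring the product automaton P × Q from the start pair (p0, s1), following both machines on each input symbol, reaches 5 state pairs: (p0, s1), (p1, s3), (p2, s2), (p3, s0), (p3, s4).
P accepts in {p0, p3} and Q accepts in {s0, s1, s4}. In every reachable pair the two components are either both accepting — (p0, s1), (p3, s0), (p3, s4) — or both non-accepting, so no string is accepted by exactly one of the machines: L(P) \ L(Q) and L(Q) \ L(P) are both empty.
Hence every string is accepted by P iff it is accepted by Q, and the two languages coincide.

Yes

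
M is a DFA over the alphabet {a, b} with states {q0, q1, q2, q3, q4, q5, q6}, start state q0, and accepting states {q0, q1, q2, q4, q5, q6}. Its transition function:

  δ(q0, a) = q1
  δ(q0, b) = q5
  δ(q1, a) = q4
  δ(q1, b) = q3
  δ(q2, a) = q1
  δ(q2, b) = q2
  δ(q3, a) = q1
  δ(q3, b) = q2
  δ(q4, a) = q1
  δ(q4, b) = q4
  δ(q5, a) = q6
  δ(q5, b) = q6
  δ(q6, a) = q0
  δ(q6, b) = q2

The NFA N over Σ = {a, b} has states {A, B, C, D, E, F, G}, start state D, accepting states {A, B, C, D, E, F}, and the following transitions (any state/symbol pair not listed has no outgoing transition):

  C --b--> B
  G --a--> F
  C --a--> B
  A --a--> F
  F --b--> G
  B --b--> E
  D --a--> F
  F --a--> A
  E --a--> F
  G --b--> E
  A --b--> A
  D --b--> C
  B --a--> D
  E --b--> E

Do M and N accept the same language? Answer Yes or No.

Exploring the product automaton M × N from the start pair (q0, D), following both machines on each input symbol, reaches 7 state pairs: (q0, D), (q1, F), (q5, C), (q4, A), (q3, G), (q6, B), (q2, E).
M accepts in {q0, q1, q2, q4, q5, q6} and N accepts in {A, B, C, D, E, F}. In every reachable pair the two components are either both accepting — (q0, D), (q1, F), (q5, C), (q4, A), (q6, B), (q2, E) — or both non-accepting, so no string is accepted by exactly one of the machines: L(M) \ L(N) and L(N) \ L(M) are both empty.
Hence every string is accepted by M iff it is accepted by N, and the two languages coincide.

Yes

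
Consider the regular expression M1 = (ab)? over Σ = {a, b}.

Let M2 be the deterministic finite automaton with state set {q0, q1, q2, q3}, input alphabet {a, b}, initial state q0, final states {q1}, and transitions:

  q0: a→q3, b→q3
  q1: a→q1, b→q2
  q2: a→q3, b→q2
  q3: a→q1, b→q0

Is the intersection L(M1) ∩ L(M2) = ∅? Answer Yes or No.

Converting the expression M1 to a DFA (subset construction, then merging equivalent states) gives the minimal DFA with states {r0, r1, r2, r3}, start state r0, accepting states {r0, r3} and transitions r0: a→r1, b→r2; r1: a→r2, b→r3; r2: a→r2, b→r2; r3: a→r2, b→r2.
Exploring the product automaton M1 × M2 from the start pair (r0, q0), following both machines on each input symbol, reaches 7 state pairs: (r0, q0), (r1, q3), (r2, q3), (r2, q1), (r3, q0), (r2, q0), (r2, q2).
M1 accepts in {r0, r3} and M2 accepts in {q1}; no reachable pair has both components accepting, so no string drives both machines to acceptance simultaneously and L(M1) ∩ L(M2) = ∅.
So no string is accepted by both, and the intersection is empty.

Yes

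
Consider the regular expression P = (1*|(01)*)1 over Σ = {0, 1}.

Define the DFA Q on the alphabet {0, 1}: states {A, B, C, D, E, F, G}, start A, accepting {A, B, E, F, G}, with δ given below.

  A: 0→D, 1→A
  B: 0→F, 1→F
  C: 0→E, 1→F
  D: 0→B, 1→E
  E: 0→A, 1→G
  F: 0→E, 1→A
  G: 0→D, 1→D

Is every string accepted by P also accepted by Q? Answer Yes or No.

Yes

Converting the expression P to a DFA (subset construction, then merging equivalent states) gives the minimal DFA with states {p0, p1, p2, p3, p4, p5}, start state p0, accepting states {p2, p5} and transitions p0: 0→p1, 1→p2; p1: 0→p3, 1→p4; p2: 0→p3, 1→p2; p3: 0→p3, 1→p3; p4: 0→p1, 1→p5; p5: 0→p3, 1→p3.
Exploring the product automaton P × Q from the start pair (p0, A), following both machines on each input symbol, reaches 14 state pairs: (p0, A), (p1, D), (p2, A), (p3, B), (p4, E), (p3, D), (p3, F), (p1, A), (p5, G), (p3, E), (p3, A), (p4, A), (p3, G), (p5, A).
P accepts in {p2, p5} and Q accepts in {A, B, E, F, G}. The reachable pairs whose P-component is accepting are (p2, A), (p5, G), (p5, A); in each of them the Q-component is accepting too, so the product for L(P) \ L(Q) (P-component accepting, Q-component rejecting) has no reachable accepting pair and the difference is empty.
Hence every string in L(P) is also in L(Q).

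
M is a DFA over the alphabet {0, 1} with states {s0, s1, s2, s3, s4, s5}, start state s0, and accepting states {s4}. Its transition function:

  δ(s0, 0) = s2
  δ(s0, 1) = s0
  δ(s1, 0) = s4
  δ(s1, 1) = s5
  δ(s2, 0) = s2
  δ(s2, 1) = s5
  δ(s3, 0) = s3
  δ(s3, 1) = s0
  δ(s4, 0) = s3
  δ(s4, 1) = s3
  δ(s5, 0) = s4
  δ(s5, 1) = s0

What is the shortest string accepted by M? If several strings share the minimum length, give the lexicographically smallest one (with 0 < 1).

A breadth-first search from s0 reaches an accepting state first via the path s0 → s2 → s5 → s4 on input 010.
No string of length < 3 is accepted (BFS exhausts all shorter strings without reaching an accepting state), and 010 is the lexicographically least accepting string of length 3.

010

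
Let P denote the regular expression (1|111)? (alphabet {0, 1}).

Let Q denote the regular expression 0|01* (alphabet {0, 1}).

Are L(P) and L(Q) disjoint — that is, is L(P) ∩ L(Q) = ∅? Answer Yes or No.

Yes

Converting the expression P to a DFA (subset construction, then merging equivalent states) gives the minimal DFA with states {p0, p1, p2, p3, p4}, start state p0, accepting states {p0, p2, p4} and transitions p0: 0→p1, 1→p2; p1: 0→p1, 1→p1; p2: 0→p1, 1→p3; p3: 0→p1, 1→p4; p4: 0→p1, 1→p1.
Converting the expression Q to a DFA (subset construction, then merging equivalent states) gives the minimal DFA with states {q0, q1, q2}, start state q0, accepting states {q1} and transitions q0: 0→q1, 1→q2; q1: 0→q2, 1→q1; q2: 0→q2, 1→q2.
Exploring the product automaton P × Q from the start pair (p0, q0), following both machines on each input symbol, reaches 6 state pairs: (p0, q0), (p1, q1), (p2, q2), (p1, q2), (p3, q2), (p4, q2).
P accepts in {p0, p2, p4} and Q accepts in {q1}; no reachable pair has both components accepting, so no string drives both machines to acceptance simultaneously and L(P) ∩ L(Q) = ∅.
So no string is accepted by both, and the intersection is empty.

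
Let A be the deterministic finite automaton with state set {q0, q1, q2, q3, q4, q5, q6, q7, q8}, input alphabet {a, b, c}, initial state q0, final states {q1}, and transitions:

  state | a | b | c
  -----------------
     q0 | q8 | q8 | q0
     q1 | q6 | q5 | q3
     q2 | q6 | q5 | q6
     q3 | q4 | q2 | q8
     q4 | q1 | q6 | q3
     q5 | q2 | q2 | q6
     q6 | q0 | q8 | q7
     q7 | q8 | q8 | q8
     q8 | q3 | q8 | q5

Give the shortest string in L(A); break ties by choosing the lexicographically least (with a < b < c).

A breadth-first search from q0 reaches an accepting state first via the path q0 → q8 → q3 → q4 → q1 on input aaaa.
No string of length < 4 is accepted (BFS exhausts all shorter strings without reaching an accepting state), and aaaa is the lexicographically least accepting string of length 4.

aaaa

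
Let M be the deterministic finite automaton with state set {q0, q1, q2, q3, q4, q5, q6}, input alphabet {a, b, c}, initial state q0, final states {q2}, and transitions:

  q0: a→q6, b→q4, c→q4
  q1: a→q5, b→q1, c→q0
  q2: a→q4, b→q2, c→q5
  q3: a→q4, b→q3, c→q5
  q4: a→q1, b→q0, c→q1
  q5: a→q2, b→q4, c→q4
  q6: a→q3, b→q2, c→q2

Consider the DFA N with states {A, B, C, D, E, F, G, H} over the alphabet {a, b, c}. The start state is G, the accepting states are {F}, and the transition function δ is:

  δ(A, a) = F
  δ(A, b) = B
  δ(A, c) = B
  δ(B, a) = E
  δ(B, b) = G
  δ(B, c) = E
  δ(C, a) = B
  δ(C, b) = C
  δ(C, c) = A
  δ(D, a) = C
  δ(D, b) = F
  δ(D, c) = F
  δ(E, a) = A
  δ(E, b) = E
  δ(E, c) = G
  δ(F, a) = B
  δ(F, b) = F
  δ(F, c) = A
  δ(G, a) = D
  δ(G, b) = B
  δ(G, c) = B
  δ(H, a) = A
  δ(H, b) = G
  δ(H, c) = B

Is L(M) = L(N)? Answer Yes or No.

Yes

Exploring the product automaton M × N from the start pair (q0, G), following both machines on each input symbol, reaches 7 state pairs: (q0, G), (q6, D), (q4, B), (q3, C), (q2, F), (q1, E), (q5, A).
M accepts in {q2} and N accepts in {F}. In every reachable pair the two components are either both accepting — (q2, F) — or both non-accepting, so no string is accepted by exactly one of the machines: L(M) \ L(N) and L(N) \ L(M) are both empty.
Hence every string is accepted by M iff it is accepted by N, and the two languages coincide.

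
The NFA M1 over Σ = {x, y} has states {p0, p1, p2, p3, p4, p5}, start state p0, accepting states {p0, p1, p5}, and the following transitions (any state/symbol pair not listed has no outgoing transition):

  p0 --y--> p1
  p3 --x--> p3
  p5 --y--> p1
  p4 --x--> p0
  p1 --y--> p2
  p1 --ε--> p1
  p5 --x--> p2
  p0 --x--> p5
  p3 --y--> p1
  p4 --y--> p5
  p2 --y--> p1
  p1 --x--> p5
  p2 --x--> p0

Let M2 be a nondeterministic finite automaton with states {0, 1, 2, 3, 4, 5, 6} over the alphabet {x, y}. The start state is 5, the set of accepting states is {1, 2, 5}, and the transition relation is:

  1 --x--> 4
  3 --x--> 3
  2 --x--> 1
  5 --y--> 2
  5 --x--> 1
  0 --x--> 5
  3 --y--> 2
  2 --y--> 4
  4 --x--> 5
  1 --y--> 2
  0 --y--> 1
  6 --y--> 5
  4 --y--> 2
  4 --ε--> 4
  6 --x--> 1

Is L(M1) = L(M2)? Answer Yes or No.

Yes

Exploring the product automaton M1 × M2 from the start pair (p0, 5), following both machines on each input symbol, reaches 4 state pairs: (p0, 5), (p5, 1), (p1, 2), (p2, 4).
M1 accepts in {p0, p1, p5} and M2 accepts in {1, 2, 5}. In every reachable pair the two components are either both accepting — (p0, 5), (p5, 1), (p1, 2) — or both non-accepting, so no string is accepted by exactly one of the machines: L(M1) \ L(M2) and L(M2) \ L(M1) are both empty.
Hence every string is accepted by M1 iff it is accepted by M2, and the two languages coincide.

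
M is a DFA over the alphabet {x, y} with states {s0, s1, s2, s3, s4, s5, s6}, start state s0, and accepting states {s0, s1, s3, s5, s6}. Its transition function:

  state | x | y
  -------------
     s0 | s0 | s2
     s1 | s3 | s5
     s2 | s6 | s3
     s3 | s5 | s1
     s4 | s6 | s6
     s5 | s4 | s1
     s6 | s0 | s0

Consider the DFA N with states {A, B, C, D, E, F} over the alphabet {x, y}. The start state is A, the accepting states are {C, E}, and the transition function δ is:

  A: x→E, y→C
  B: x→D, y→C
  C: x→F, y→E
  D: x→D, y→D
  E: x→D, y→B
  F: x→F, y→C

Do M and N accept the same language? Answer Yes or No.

The empty string ε is accepted by M but rejected by N.
So L(M) ≠ L(N).

No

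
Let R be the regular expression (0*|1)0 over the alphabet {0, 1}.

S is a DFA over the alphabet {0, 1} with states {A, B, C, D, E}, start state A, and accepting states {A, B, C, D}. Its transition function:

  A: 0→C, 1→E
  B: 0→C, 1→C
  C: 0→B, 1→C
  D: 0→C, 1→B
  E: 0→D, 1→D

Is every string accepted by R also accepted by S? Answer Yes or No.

Yes

Converting the expression R to a DFA (subset construction, then merging equivalent states) gives the minimal DFA with states {r0, r1, r2, r3, r4}, start state r0, accepting states {r1, r4} and transitions r0: 0→r1, 1→r2; r1: 0→r1, 1→r3; r2: 0→r4, 1→r3; r3: 0→r3, 1→r3; r4: 0→r3, 1→r3.
Exploring the product automaton R × S from the start pair (r0, A), following both machines on each input symbol, reaches 8 state pairs: (r0, A), (r1, C), (r2, E), (r1, B), (r3, C), (r4, D), (r3, D), (r3, B).
R accepts in {r1, r4} and S accepts in {A, B, C, D}. The reachable pairs whose R-component is accepting are (r1, C), (r1, B), (r4, D); in each of them the S-component is accepting too, so the product for L(R) \ L(S) (R-component accepting, S-component rejecting) has no reachable accepting pair and the difference is empty.
Hence every string in L(R) is also in L(S).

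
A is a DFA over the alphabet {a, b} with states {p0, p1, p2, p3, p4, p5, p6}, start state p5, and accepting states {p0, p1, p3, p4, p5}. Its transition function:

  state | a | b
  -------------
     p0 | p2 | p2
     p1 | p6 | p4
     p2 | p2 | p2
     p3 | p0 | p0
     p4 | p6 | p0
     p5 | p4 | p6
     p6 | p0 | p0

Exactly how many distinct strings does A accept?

7

The useful subgraph on states {p0, p4, p5, p6} is acyclic, so L(A) is finite; the longest accepting path visits 4 useful states, giving maximum string length 3.
Counting accepting paths from p5 by length: 1 of length 0, 1 of length 1, 3 of length 2, 2 of length 3. Total 7.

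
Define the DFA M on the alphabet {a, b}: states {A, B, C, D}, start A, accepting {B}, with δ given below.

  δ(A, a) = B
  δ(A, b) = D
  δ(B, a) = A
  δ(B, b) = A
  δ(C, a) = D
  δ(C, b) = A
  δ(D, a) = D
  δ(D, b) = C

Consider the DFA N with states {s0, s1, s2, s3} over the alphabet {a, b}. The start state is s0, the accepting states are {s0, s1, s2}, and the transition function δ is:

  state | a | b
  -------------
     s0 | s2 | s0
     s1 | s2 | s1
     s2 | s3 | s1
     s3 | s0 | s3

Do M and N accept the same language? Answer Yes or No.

No

The string aaaaa is accepted by M but rejected by N.
So L(M) ≠ L(N).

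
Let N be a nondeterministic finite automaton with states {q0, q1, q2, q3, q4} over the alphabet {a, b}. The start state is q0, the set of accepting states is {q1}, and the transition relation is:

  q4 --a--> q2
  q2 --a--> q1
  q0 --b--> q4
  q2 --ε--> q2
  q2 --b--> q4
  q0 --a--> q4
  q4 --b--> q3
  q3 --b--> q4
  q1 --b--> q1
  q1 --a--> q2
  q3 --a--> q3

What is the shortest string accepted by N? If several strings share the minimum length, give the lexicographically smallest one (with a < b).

A breadth-first search from q0 reaches an accepting state first via the path q0 → q4 → q2 → q1 on input aaa.
No string of length < 3 is accepted (BFS exhausts all shorter strings without reaching an accepting state), and aaa is the lexicographically least accepting string of length 3.

aaa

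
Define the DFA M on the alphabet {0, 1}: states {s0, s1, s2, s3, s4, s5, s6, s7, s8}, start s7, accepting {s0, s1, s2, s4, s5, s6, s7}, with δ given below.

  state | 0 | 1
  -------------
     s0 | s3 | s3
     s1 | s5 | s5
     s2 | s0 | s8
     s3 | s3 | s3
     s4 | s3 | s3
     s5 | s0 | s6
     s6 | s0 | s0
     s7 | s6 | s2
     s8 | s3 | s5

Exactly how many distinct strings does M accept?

The useful subgraph on states {s0, s2, s5, s6, s7, s8} is acyclic, so L(M) is finite; the longest accepting path visits 6 useful states, giving maximum string length 5.
Counting accepting paths from s7 by length: 1 of length 0, 2 of length 1, 3 of length 2, 1 of length 3, 2 of length 4, 2 of length 5. Total 11.

11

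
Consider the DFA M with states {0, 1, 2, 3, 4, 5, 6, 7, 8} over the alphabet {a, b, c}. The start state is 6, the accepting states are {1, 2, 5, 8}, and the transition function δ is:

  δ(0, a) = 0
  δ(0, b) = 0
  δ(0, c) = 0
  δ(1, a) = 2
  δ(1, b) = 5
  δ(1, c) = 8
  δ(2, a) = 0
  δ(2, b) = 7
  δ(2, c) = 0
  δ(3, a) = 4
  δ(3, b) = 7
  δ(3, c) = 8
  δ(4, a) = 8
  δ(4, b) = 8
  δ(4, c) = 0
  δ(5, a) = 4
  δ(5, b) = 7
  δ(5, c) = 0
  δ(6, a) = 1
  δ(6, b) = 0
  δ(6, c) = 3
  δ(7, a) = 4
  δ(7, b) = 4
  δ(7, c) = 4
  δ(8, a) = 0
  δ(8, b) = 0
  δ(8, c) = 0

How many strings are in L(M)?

The useful subgraph on states {1, 2, 3, 4, 5, 6, 7, 8} is acyclic, so L(M) is finite; the longest accepting path visits 6 useful states, giving maximum string length 5.
Counting accepting paths from 6 by length: 1 of length 1, 4 of length 2, 2 of length 3, 8 of length 4, 12 of length 5. Total 27.

27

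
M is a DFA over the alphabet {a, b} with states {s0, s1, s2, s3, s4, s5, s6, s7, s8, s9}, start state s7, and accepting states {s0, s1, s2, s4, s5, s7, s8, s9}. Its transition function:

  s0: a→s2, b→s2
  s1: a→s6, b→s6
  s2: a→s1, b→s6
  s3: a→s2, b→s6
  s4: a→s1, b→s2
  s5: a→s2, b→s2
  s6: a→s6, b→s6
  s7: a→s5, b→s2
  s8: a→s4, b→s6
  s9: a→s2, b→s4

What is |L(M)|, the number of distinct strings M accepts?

8

The useful subgraph on states {s1, s2, s5, s7} is acyclic, so L(M) is finite; the longest accepting path visits 4 useful states, giving maximum string length 3.
Counting accepting paths from s7 by length: 1 of length 0, 2 of length 1, 3 of length 2, 2 of length 3. Total 8.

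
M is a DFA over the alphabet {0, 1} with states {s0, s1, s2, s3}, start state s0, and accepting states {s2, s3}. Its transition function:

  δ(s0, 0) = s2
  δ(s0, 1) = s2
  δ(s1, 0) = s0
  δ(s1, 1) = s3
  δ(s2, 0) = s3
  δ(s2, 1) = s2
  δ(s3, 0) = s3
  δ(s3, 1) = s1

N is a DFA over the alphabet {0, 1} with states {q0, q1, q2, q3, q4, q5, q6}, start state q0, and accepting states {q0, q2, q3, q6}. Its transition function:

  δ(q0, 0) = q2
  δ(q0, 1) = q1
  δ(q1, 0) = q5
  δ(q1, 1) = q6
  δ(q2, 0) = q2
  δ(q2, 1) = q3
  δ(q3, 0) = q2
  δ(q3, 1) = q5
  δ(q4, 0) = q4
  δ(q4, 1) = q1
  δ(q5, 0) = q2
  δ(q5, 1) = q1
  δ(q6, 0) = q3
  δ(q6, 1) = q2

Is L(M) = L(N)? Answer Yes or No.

No

The string 1 is accepted by M but rejected by N.
So L(M) ≠ L(N).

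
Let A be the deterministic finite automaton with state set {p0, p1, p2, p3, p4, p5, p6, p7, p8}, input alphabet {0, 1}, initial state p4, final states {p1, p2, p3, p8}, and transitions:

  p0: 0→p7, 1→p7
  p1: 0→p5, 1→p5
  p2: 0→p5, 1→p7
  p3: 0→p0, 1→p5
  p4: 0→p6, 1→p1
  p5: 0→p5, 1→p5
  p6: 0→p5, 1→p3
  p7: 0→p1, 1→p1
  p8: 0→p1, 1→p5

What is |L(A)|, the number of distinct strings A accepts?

6

The useful subgraph on states {p0, p1, p3, p4, p6, p7} is acyclic, so L(A) is finite; the longest accepting path visits 6 useful states, giving maximum string length 5.
Counting accepting paths from p4 by length: 1 of length 1, 1 of length 2, 4 of length 5. Total 6.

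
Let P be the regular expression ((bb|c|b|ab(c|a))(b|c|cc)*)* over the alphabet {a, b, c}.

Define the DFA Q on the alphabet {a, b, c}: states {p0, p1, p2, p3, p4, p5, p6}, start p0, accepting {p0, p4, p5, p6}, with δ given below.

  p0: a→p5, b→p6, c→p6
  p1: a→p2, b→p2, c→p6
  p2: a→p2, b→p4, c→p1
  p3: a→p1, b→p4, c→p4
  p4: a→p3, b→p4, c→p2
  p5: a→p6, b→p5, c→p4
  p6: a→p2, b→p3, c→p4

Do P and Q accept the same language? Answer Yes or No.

The string bb is accepted by P but rejected by Q.
So L(P) ≠ L(Q).

No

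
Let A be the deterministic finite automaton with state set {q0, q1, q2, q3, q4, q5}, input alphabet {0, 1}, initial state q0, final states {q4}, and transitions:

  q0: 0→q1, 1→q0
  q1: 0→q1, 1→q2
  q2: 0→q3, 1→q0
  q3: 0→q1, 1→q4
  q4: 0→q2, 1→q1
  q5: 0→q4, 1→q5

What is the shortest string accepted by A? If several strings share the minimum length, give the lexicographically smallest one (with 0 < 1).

A breadth-first search from q0 reaches an accepting state first via the path q0 → q1 → q2 → q3 → q4 on input 0101.
No string of length < 4 is accepted (BFS exhausts all shorter strings without reaching an accepting state), and 0101 is the lexicographically least accepting string of length 4.

0101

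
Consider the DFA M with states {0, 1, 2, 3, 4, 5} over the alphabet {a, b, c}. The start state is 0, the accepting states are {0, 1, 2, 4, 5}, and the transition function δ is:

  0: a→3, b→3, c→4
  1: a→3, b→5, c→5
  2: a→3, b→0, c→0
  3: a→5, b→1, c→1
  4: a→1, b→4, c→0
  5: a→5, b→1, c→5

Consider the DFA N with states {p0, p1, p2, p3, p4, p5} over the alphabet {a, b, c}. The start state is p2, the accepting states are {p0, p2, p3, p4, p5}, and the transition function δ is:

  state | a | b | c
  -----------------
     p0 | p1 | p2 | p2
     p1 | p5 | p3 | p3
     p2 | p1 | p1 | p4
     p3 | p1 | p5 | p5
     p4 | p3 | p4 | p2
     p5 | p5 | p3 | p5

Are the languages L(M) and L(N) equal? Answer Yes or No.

Yes

Exploring the product automaton M × N from the start pair (0, p2), following both machines on each input symbol, reaches 5 state pairs: (0, p2), (3, p1), (4, p4), (5, p5), (1, p3).
M accepts in {0, 1, 2, 4, 5} and N accepts in {p0, p2, p3, p4, p5}. In every reachable pair the two components are either both accepting — (0, p2), (4, p4), (5, p5), (1, p3) — or both non-accepting, so no string is accepted by exactly one of the machines: L(M) \ L(N) and L(N) \ L(M) are both empty.
Hence every string is accepted by M iff it is accepted by N, and the two languages coincide.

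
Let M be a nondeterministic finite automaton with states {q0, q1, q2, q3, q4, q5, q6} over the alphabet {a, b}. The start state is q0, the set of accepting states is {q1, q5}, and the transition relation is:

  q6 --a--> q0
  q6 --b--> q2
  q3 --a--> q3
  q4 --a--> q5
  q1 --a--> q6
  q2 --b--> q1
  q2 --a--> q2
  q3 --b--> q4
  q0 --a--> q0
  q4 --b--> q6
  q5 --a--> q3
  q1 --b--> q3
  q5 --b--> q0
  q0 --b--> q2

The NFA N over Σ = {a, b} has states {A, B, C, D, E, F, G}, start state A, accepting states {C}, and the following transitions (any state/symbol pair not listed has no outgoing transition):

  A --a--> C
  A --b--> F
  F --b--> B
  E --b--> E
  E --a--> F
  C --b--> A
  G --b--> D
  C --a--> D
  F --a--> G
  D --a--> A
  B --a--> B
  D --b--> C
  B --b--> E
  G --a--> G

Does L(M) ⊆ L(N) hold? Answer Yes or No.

The string bb is in L(M) but not in L(N).
So L(M) ⊄ L(N).

No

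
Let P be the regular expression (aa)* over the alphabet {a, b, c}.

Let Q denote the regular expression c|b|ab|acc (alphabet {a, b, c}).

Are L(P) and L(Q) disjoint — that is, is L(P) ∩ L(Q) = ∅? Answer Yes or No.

Converting the expression P to a DFA (subset construction, then merging equivalent states) gives the minimal DFA with states {p0, p1, p2}, start state p0, accepting states {p0} and transitions p0: a→p1, b→p2, c→p2; p1: a→p0, b→p2, c→p2; p2: a→p2, b→p2, c→p2.
Converting the expression Q to a DFA (subset construction, then merging equivalent states) gives the minimal DFA with states {q0, q1, q2, q3, q4}, start state q0, accepting states {q2} and transitions q0: a→q1, b→q2, c→q2; q1: a→q3, b→q2, c→q4; q2: a→q3, b→q3, c→q3; q3: a→q3, b→q3, c→q3; q4: a→q3, b→q3, c→q2.
Exploring the product automaton P × Q from the start pair (p0, q0), following both machines on each input symbol, reaches 7 state pairs: (p0, q0), (p1, q1), (p2, q2), (p0, q3), (p2, q4), (p2, q3), (p1, q3).
P accepts in {p0} and Q accepts in {q2}; no reachable pair has both components accepting, so no string drives both machines to acceptance simultaneously and L(P) ∩ L(Q) = ∅.
So no string is accepted by both, and the intersection is empty.

Yes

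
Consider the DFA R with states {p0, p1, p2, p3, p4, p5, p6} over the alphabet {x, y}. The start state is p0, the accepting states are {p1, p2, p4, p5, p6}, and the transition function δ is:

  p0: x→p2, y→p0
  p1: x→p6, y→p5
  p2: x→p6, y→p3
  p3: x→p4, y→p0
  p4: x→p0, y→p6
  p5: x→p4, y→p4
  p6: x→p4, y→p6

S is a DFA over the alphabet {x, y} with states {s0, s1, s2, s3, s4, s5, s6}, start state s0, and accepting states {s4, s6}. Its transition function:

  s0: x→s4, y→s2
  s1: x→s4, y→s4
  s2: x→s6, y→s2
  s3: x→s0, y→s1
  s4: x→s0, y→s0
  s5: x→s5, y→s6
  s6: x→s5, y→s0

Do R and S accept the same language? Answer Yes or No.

No

The string xx is accepted by R but rejected by S.
So L(R) ≠ L(S).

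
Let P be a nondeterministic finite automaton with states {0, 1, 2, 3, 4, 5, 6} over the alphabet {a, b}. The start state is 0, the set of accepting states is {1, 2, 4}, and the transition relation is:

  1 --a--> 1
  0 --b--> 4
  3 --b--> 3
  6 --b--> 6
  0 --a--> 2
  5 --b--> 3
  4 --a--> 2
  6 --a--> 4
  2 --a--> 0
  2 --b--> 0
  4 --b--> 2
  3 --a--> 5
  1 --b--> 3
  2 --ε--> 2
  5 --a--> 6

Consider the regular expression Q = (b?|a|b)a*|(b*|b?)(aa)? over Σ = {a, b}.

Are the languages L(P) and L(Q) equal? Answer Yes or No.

No

The string aab is accepted by P but rejected by Q.
So L(P) ≠ L(Q).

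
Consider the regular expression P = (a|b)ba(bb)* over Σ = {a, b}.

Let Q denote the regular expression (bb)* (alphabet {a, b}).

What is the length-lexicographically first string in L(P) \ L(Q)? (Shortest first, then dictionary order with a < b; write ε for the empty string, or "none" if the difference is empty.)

The string aba is accepted by P but not by Q.
No shorter string lies in the difference, and aba is the lexicographically first length-3 string in L(P) \ L(Q).

aba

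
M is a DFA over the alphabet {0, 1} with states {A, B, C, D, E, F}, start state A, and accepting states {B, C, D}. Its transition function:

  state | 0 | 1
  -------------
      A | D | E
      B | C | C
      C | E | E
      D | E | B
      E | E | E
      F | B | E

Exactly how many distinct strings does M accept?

4

The useful subgraph on states {A, B, C, D} is acyclic, so L(M) is finite; the longest accepting path visits 4 useful states, giving maximum string length 3.
Counting accepting paths from A by length: 1 of length 1, 1 of length 2, 2 of length 3. Total 4.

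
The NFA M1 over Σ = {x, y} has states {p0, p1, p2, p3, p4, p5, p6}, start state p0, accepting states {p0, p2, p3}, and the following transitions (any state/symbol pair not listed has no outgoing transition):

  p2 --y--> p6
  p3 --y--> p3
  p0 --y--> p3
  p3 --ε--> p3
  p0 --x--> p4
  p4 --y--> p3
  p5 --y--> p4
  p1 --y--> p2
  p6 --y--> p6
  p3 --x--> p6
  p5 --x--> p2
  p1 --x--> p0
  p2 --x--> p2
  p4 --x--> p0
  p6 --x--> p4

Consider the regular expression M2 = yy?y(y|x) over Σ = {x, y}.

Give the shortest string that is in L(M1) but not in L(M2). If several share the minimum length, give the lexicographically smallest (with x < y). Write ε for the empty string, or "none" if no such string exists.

The empty string ε is accepted by M1 but not by M2.
Since ε is the unique shortest string, it is the required witness.

ε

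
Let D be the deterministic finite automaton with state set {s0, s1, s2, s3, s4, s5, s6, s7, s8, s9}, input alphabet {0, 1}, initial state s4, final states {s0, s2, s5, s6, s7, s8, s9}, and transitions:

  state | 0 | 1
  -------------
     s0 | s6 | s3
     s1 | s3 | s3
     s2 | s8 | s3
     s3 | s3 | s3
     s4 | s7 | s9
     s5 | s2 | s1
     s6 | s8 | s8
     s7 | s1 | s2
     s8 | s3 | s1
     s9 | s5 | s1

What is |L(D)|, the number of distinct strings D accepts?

The useful subgraph on states {s2, s4, s5, s7, s8, s9} is acyclic, so L(D) is finite; the longest accepting path visits 5 useful states, giving maximum string length 4.
Counting accepting paths from s4 by length: 2 of length 1, 2 of length 2, 2 of length 3, 1 of length 4. Total 7.

7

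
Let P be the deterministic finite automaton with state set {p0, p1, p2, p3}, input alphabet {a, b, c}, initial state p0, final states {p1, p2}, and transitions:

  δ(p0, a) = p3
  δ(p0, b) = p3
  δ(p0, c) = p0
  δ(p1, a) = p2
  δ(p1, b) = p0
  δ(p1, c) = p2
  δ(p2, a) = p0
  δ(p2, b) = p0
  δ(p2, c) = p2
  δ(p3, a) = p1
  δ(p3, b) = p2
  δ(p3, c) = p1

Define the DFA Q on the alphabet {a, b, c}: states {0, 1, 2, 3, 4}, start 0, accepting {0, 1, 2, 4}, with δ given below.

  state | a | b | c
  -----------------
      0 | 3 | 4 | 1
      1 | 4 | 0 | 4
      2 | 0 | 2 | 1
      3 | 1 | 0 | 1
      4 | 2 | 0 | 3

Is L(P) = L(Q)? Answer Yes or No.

No

The string bc is accepted by P but rejected by Q.
So L(P) ≠ L(Q).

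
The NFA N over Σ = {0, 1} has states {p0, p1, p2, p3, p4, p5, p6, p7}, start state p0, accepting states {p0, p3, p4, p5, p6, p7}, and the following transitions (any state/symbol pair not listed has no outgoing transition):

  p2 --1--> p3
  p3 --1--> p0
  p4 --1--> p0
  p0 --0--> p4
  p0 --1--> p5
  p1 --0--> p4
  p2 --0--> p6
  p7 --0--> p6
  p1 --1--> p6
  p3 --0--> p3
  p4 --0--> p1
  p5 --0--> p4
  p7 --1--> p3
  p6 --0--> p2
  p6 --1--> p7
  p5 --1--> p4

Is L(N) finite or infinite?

infinite

State p0 is reachable from the start and can reach an accepting state, and it lies on the cycle p0 → p4 → p0.
Traversing that cycle any number of times yields accepted strings of unbounded length, so the language is infinite.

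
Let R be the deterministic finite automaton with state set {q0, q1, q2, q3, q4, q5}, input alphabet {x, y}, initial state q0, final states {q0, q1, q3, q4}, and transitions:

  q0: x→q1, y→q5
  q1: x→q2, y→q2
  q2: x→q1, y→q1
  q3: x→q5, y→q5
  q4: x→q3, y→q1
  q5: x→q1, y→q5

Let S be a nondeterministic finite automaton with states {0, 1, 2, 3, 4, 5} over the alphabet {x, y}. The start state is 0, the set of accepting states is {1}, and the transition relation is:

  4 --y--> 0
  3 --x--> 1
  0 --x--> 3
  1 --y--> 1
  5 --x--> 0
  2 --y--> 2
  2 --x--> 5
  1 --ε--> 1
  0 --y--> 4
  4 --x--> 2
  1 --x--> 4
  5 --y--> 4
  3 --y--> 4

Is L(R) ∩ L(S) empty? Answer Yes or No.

No

The string xxy is accepted by both R and S.
Hence L(R) ∩ L(S) ≠ ∅.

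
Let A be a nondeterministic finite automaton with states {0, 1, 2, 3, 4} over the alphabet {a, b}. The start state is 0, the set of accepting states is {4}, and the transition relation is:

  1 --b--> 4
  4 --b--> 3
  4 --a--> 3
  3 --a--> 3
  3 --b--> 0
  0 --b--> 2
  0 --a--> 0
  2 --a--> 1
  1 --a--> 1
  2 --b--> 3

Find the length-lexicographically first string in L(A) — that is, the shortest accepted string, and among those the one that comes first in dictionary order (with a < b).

A breadth-first search from 0 reaches an accepting state first via the path 0 → 2 → 1 → 4 on input bab.
No string of length < 3 is accepted (BFS exhausts all shorter strings without reaching an accepting state), and bab is the lexicographically least accepting string of length 3.

bab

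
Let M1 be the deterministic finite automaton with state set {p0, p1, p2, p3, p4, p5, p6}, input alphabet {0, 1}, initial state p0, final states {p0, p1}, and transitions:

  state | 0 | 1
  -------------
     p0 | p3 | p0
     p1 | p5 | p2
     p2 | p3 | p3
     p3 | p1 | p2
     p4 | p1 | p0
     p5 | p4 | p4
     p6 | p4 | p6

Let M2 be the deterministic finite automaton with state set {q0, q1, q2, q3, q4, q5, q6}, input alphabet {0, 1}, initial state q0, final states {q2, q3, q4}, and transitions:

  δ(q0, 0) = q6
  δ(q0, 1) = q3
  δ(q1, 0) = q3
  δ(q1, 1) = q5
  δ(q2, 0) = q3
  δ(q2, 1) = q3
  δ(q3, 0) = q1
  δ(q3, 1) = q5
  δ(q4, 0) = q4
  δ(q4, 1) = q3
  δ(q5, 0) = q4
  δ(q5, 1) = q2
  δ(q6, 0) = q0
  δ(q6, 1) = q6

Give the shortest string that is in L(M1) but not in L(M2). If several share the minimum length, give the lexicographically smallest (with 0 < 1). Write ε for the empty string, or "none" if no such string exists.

The empty string ε is accepted by M1 but not by M2.
Since ε is the unique shortest string, it is the required witness.

ε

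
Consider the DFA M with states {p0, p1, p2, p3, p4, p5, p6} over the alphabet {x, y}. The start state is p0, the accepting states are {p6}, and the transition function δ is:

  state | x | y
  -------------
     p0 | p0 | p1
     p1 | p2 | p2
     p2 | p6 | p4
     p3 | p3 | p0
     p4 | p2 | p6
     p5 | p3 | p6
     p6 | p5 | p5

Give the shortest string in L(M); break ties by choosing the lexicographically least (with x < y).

A breadth-first search from p0 reaches an accepting state first via the path p0 → p1 → p2 → p6 on input yxx.
No string of length < 3 is accepted (BFS exhausts all shorter strings without reaching an accepting state), and yxx is the lexicographically least accepting string of length 3.

yxx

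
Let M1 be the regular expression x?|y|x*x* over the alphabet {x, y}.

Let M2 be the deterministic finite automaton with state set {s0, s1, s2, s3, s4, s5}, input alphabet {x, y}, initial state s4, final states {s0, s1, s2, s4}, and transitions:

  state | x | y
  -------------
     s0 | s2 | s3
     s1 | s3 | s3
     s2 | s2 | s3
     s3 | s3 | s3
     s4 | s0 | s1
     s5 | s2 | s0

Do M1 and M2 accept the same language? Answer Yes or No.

Converting the expression M1 to a DFA (subset construction, then merging equivalent states) gives the minimal DFA with states {r0, r1, r2, r3}, start state r0, accepting states {r0, r1, r2} and transitions r0: x→r1, y→r2; r1: x→r1, y→r3; r2: x→r3, y→r3; r3: x→r3, y→r3.
Exploring the product automaton M1 × M2 from the start pair (r0, s4), following both machines on each input symbol, reaches 5 state pairs: (r0, s4), (r1, s0), (r2, s1), (r1, s2), (r3, s3).
M1 accepts in {r0, r1, r2} and M2 accepts in {s0, s1, s2, s4}. In every reachable pair the two components are either both accepting — (r0, s4), (r1, s0), (r2, s1), (r1, s2) — or both non-accepting, so no string is accepted by exactly one of the machines: L(M1) \ L(M2) and L(M2) \ L(M1) are both empty.
Hence every string is accepted by M1 iff it is accepted by M2, and the two languages coincide.

Yes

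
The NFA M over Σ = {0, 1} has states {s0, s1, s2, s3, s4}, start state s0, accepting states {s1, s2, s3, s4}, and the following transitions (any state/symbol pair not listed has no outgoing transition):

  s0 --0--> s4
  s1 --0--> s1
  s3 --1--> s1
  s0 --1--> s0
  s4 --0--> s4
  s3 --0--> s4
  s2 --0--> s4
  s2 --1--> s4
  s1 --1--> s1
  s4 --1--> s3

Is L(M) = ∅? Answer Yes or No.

The string 0 is accepted: the run s0 → s4 ends in the accepting state s4.
Since at least one string is accepted, L(M) is not empty.

No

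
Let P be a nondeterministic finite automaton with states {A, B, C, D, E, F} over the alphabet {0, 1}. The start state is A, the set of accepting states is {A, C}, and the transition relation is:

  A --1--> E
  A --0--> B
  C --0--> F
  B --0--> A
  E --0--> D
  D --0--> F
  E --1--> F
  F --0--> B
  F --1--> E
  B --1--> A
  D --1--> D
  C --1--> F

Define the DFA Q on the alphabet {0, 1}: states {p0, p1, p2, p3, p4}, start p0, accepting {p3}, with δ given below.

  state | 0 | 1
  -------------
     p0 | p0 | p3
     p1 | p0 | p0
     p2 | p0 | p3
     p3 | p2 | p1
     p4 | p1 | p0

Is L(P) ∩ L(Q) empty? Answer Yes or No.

No

The string 01 is accepted by both P and Q.
Hence L(P) ∩ L(Q) ≠ ∅.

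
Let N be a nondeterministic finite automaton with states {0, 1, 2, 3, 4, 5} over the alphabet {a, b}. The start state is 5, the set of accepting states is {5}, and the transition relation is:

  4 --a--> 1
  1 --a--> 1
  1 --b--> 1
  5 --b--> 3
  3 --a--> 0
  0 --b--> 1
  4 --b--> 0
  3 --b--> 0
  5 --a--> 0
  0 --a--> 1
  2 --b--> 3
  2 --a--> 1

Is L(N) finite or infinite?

The useful states (reachable from 5 and able to reach an accepting state) are {5}.
Restricted to these states the transition graph has no cycle, so every accepting path has bounded length and L is finite.

finite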